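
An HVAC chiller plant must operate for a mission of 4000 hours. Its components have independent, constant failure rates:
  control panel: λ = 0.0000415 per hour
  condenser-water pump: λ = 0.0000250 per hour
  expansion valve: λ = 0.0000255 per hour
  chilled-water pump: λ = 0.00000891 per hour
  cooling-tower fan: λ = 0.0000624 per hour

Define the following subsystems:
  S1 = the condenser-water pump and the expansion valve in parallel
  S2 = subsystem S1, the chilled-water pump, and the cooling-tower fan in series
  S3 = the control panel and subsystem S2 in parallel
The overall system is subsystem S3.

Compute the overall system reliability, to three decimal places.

R(control panel) = exp(−0.0000415 × 4000) = 0.84705
R(condenser-water pump) = exp(−0.0000250 × 4000) = 0.90484
R(expansion valve) = exp(−0.0000255 × 4000) = 0.90303
R(chilled-water pump) = exp(−0.00000891 × 4000) = 0.96499
R(cooling-tower fan) = exp(−0.0000624 × 4000) = 0.77911
Parallel (condenser-water pump and expansion valve): 1 − (1 − 0.90484)(1 − 0.90303) = 0.99077
Series ([0.99077], chilled-water pump, and cooling-tower fan): 0.99077 × 0.96499 × 0.77911 = 0.74489
Parallel (control panel and [0.74489]): 1 − (1 − 0.84705)(1 − 0.74489) = 0.961

0.961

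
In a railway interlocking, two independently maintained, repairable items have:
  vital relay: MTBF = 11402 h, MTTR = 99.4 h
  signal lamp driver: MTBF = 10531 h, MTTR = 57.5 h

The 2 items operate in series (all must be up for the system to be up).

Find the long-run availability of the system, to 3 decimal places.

0.986

A(vital relay) = MTBF/(MTBF+MTTR) = 11402/(11402+99.4) = 0.991358
A(signal lamp driver) = MTBF/(MTBF+MTTR) = 10531/(10531+57.5) = 0.994570
Series availability: 0.991358 × 0.994570 = 0.986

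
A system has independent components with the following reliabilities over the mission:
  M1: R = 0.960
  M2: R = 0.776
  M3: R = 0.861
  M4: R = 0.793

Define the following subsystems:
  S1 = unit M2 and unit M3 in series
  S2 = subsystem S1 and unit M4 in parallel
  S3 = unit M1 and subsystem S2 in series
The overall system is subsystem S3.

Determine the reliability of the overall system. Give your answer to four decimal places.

Series (M2 and M3): 0.776000 × 0.861000 = 0.668136
Parallel ([0.668136] and M4): 1 − (1 − 0.668136)(1 − 0.793000) = 0.931304
Series (M1 and [0.931304]): 0.960000 × 0.931304 = 0.8941

0.8941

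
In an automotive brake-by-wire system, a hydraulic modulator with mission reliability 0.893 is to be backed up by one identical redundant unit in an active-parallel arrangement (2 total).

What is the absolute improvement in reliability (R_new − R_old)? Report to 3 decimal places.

0.096

R_before = 0.893
R_after = 1 − (1 − 0.893)^2 = 0.989
ΔR = 0.989 − 0.893 = 0.096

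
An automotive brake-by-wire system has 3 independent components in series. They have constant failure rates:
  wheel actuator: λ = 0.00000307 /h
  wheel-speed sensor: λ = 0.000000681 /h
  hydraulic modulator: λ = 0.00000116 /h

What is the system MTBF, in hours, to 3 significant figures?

Series of exponential components: λ_sys = Σ λ_i
λ_sys = 0.00000307 + 0.000000681 + 0.00000116 = 4.9110e-06 /h
MTBF = 1 / λ_sys = 204000 h

204000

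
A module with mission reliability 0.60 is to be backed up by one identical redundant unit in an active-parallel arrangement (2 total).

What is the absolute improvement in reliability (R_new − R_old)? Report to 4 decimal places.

0.2400

R_before = 0.60
R_after = 1 − (1 − 0.60)^2 = 0.8400
ΔR = 0.8400 − 0.60 = 0.2400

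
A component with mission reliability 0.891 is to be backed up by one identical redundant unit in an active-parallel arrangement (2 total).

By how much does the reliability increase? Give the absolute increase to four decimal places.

0.0971

R_before = 0.891
R_after = 1 − (1 − 0.891)^2 = 0.9881
ΔR = 0.9881 − 0.891 = 0.0971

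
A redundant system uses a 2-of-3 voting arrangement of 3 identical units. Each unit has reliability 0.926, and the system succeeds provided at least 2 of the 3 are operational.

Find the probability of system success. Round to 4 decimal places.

0.9844

R = Σ_{i=2}^{3} C(3,i) p^i (1−p)^{3−i} with p = 0.926
C(3,2)·0.926^2·0.074^1 = 0.190360
C(3,3)·0.926^3·0.074^0 = 0.794023
Sum = 0.9844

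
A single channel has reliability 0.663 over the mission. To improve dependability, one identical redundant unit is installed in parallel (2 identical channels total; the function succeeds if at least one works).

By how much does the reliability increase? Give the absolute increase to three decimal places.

R_before = 0.663
R_after = 1 − (1 − 0.663)^2 = 0.886
ΔR = 0.886 − 0.663 = 0.223

0.223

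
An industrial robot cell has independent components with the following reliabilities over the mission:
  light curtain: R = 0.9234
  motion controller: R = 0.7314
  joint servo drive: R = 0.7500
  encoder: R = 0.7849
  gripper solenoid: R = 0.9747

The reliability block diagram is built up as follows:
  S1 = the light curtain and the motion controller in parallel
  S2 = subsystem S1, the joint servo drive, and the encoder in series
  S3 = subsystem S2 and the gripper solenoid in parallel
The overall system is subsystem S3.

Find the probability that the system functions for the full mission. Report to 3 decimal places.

0.989

Parallel (light curtain and motion controller): 1 − (1 − 0.92340)(1 − 0.73140) = 0.97943
Series ([0.97943], joint servo drive, and encoder): 0.97943 × 0.75000 × 0.78490 = 0.57657
Parallel ([0.57657] and gripper solenoid): 1 − (1 − 0.57657)(1 − 0.97470) = 0.989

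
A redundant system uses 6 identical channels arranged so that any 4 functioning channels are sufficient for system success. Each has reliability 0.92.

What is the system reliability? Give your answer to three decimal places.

0.991

R = Σ_{i=4}^{6} C(6,i) p^i (1−p)^{6−i} with p = 0.92
C(6,4)·0.92^4·0.08^2 = 0.06877
C(6,5)·0.92^5·0.08^1 = 0.31636
C(6,6)·0.92^6·0.08^0 = 0.60636
Sum = 0.991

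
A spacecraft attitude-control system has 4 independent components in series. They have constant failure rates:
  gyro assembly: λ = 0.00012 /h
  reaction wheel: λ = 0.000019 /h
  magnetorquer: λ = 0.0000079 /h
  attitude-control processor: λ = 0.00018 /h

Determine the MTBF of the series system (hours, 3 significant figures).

3060

Series of exponential components: λ_sys = Σ λ_i
λ_sys = 0.00012 + 0.000019 + 0.0000079 + 0.00018 = 3.2690e-04 /h
MTBF = 1 / λ_sys = 3060 h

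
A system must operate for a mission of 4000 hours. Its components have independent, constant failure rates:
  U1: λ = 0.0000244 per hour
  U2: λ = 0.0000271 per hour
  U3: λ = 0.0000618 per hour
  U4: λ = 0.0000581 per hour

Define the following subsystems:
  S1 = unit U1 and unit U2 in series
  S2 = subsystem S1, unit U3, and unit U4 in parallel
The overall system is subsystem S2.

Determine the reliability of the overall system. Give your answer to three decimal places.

0.992

R(U1) = exp(−0.0000244 × 4000) = 0.90701
R(U2) = exp(−0.0000271 × 4000) = 0.89727
R(U3) = exp(−0.0000618 × 4000) = 0.78098
R(U4) = exp(−0.0000581 × 4000) = 0.79263
Series (U1 and U2): 0.90701 × 0.89727 = 0.81383
Parallel ([0.81383], U3, and U4): 1 − (1 − 0.81383)(1 − 0.78098)(1 − 0.79263) = 0.992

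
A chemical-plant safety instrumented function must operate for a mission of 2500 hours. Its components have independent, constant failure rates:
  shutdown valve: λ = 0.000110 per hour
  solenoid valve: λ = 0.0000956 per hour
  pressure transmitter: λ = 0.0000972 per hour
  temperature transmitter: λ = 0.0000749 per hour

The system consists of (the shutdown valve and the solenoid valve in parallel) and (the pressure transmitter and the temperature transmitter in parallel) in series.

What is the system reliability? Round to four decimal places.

0.9139

R(shutdown valve) = exp(−0.000110 × 2500) = 0.759572
R(solenoid valve) = exp(−0.0000956 × 2500) = 0.787415
R(pressure transmitter) = exp(−0.0000972 × 2500) = 0.784272
R(temperature transmitter) = exp(−0.0000749 × 2500) = 0.829236
Parallel (shutdown valve and solenoid valve): 1 − (1 − 0.759572)(1 − 0.787415) = 0.948889
Parallel (pressure transmitter and temperature transmitter): 1 − (1 − 0.784272)(1 − 0.829236) = 0.963161
Series ([0.948889] and [0.963161]): 0.948889 × 0.963161 = 0.9139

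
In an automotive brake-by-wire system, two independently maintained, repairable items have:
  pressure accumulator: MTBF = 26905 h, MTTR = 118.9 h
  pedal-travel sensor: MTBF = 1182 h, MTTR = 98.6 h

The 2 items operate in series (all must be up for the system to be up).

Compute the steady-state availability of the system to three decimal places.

A(pressure accumulator) = MTBF/(MTBF+MTTR) = 26905/(26905+118.9) = 0.995600
A(pedal-travel sensor) = MTBF/(MTBF+MTTR) = 1182/(1182+98.6) = 0.923005
Series availability: 0.995600 × 0.923005 = 0.919

0.919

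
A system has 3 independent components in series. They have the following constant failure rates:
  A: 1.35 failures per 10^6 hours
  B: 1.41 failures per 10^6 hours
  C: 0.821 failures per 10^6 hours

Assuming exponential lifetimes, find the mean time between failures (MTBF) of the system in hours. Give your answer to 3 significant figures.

279000

Series of exponential components: λ_sys = Σ λ_i
λ_sys = 0.00000135 + 0.00000141 + 0.000000821 = 3.5810e-06 /h
MTBF = 1 / λ_sys = 279000 h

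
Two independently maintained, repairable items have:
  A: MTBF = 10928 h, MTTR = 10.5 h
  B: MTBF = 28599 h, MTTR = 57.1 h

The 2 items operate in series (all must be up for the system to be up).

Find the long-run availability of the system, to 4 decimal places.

0.9970

A(A) = MTBF/(MTBF+MTTR) = 10928/(10928+10.5) = 0.999040
A(B) = MTBF/(MTBF+MTTR) = 28599/(28599+57.1) = 0.998007
Series availability: 0.999040 × 0.998007 = 0.9970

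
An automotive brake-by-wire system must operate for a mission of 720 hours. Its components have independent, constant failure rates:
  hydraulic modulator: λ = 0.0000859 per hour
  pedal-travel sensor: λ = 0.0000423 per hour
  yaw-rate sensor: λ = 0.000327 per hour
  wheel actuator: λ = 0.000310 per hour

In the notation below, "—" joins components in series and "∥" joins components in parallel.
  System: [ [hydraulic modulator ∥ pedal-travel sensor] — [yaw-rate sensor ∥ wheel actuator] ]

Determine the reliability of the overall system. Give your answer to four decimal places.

R(hydraulic modulator) = exp(−0.0000859 × 720) = 0.940026
R(pedal-travel sensor) = exp(−0.0000423 × 720) = 0.970003
R(yaw-rate sensor) = exp(−0.000327 × 720) = 0.790223
R(wheel actuator) = exp(−0.000310 × 720) = 0.799955
Parallel (hydraulic modulator and pedal-travel sensor): 1 − (1 − 0.940026)(1 − 0.970003) = 0.998201
Parallel (yaw-rate sensor and wheel actuator): 1 − (1 − 0.790223)(1 − 0.799955) = 0.958035
Series ([0.998201] and [0.958035]): 0.998201 × 0.958035 = 0.9563

0.9563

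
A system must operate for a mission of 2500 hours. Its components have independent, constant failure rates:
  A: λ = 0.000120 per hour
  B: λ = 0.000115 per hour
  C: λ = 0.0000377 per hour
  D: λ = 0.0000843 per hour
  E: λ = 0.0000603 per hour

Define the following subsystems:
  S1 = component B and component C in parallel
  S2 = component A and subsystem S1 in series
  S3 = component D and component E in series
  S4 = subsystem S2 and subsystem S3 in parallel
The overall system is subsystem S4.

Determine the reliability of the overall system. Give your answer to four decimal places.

R(A) = exp(−0.000120 × 2500) = 0.740818
R(B) = exp(−0.000115 × 2500) = 0.750137
R(C) = exp(−0.0000377 × 2500) = 0.910055
R(D) = exp(−0.0000843 × 2500) = 0.809977
R(E) = exp(−0.0000603 × 2500) = 0.860063
Parallel (B and C): 1 − (1 − 0.750137)(1 − 0.910055) = 0.977526
Series (A and [0.977526]): 0.740818 × 0.977526 = 0.724169
Series (D and E): 0.809977 × 0.860063 = 0.696631
Parallel ([0.724169] and [0.696631]): 1 − (1 − 0.724169)(1 − 0.696631) = 0.9163

0.9163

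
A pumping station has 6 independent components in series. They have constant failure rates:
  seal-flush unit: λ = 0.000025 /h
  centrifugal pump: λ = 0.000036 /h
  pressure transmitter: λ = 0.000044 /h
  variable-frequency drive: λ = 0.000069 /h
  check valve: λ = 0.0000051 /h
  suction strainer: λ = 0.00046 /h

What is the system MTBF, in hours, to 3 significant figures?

Series of exponential components: λ_sys = Σ λ_i
λ_sys = 0.000025 + 0.000036 + 0.000044 + 0.000069 + 0.0000051 + 0.00046 = 6.3910e-04 /h
MTBF = 1 / λ_sys = 1560 h

1560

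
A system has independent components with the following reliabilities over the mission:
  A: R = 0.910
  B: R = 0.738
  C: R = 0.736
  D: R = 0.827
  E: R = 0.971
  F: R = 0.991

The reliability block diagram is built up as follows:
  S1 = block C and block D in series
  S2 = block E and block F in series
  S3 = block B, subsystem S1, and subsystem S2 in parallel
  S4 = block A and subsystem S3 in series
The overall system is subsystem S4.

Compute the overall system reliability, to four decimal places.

0.9065

Series (C and D): 0.736000 × 0.827000 = 0.608672
Series (E and F): 0.971000 × 0.991000 = 0.962261
Parallel (B, [0.608672], and [0.962261]): 1 − (1 − 0.738000)(1 − 0.608672)(1 − 0.962261) = 0.996131
Series (A and [0.996131]): 0.910000 × 0.996131 = 0.9065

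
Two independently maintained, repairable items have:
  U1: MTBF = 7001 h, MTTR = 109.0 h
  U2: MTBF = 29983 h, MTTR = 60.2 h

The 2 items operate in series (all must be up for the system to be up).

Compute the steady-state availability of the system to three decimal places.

0.983

A(U1) = MTBF/(MTBF+MTTR) = 7001/(7001+109.0) = 0.984669
A(U2) = MTBF/(MTBF+MTTR) = 29983/(29983+60.2) = 0.997996
Series availability: 0.984669 × 0.997996 = 0.983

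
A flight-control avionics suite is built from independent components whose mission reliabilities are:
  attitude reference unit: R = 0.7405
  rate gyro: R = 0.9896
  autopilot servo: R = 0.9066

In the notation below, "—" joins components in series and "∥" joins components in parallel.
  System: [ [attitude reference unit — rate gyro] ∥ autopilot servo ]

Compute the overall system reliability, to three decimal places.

Series (attitude reference unit and rate gyro): 0.74050 × 0.98960 = 0.73280
Parallel ([0.73280] and autopilot servo): 1 − (1 − 0.73280)(1 − 0.90660) = 0.975

0.975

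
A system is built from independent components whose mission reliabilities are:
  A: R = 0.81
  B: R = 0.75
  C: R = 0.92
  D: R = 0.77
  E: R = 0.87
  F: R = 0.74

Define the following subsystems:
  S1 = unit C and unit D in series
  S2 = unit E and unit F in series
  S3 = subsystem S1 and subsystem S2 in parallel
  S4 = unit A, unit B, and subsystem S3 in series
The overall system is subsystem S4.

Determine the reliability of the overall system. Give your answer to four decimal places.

Series (C and D): 0.920000 × 0.770000 = 0.708400
Series (E and F): 0.870000 × 0.740000 = 0.643800
Parallel ([0.708400] and [0.643800]): 1 − (1 − 0.708400)(1 − 0.643800) = 0.896132
Series (A, B, and [0.896132]): 0.810000 × 0.750000 × 0.896132 = 0.5444

0.5444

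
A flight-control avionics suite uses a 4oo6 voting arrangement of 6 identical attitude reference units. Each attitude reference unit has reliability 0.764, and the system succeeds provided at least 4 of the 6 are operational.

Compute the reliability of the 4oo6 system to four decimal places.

0.8521

R = Σ_{i=4}^{6} C(6,i) p^i (1−p)^{6−i} with p = 0.764
C(6,4)·0.764^4·0.236^2 = 0.284635
C(6,5)·0.764^5·0.236^1 = 0.368579
C(6,6)·0.764^6·0.236^0 = 0.198866
Sum = 0.8521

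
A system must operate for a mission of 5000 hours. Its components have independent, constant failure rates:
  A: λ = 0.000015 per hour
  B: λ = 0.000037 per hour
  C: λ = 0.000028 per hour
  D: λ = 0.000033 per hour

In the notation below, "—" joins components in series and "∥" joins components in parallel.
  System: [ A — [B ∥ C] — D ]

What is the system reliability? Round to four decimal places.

R(A) = exp(−0.000015 × 5000) = 0.927743
R(B) = exp(−0.000037 × 5000) = 0.831104
R(C) = exp(−0.000028 × 5000) = 0.869358
R(D) = exp(−0.000033 × 5000) = 0.847894
Parallel (B and C): 1 − (1 − 0.831104)(1 − 0.869358) = 0.977935
Series (A, [0.977935], and D): 0.927743 × 0.977935 × 0.847894 = 0.7693

0.7693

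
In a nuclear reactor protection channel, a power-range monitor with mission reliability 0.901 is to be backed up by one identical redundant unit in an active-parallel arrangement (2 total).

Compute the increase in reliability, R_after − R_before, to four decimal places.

R_before = 0.901
R_after = 1 − (1 − 0.901)^2 = 0.9902
ΔR = 0.9902 − 0.901 = 0.0892

0.0892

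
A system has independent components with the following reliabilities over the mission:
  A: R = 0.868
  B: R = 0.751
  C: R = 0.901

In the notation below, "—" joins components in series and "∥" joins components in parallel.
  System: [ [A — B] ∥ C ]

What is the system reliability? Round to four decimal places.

Series (A and B): 0.868000 × 0.751000 = 0.651868
Parallel ([0.651868] and C): 1 − (1 − 0.651868)(1 − 0.901000) = 0.9655

0.9655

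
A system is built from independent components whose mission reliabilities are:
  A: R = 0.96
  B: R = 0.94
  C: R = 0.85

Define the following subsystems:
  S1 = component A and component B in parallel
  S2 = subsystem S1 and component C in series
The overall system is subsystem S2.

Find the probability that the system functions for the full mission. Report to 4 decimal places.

0.8480

Parallel (A and B): 1 − (1 − 0.960000)(1 − 0.940000) = 0.997600
Series ([0.997600] and C): 0.997600 × 0.850000 = 0.8480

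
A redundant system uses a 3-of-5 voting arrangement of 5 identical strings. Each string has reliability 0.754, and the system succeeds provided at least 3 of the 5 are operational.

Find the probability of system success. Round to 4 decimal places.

0.9007

R = Σ_{i=3}^{5} C(5,i) p^i (1−p)^{5−i} with p = 0.754
C(5,3)·0.754^3·0.246^2 = 0.259409
C(5,4)·0.754^4·0.246^1 = 0.397549
C(5,5)·0.754^5·0.246^0 = 0.243701
Sum = 0.9007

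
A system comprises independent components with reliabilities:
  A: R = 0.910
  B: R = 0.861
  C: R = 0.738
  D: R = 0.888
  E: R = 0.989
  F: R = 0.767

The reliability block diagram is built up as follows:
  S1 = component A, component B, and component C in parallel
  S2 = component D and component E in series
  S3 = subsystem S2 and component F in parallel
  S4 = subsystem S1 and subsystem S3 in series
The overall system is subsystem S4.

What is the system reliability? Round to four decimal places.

Parallel (A, B, and C): 1 − (1 − 0.910000)(1 − 0.861000)(1 − 0.738000) = 0.996722
Series (D and E): 0.888000 × 0.989000 = 0.878232
Parallel ([0.878232] and F): 1 − (1 − 0.878232)(1 − 0.767000) = 0.971628
Series ([0.996722] and [0.971628]): 0.996722 × 0.971628 = 0.9684

0.9684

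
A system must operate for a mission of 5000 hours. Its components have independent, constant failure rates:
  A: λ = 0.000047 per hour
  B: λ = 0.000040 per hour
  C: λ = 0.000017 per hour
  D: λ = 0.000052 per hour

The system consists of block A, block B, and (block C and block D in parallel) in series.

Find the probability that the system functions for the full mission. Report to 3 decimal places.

0.635

R(A) = exp(−0.000047 × 5000) = 0.79057
R(B) = exp(−0.000040 × 5000) = 0.81873
R(C) = exp(−0.000017 × 5000) = 0.91851
R(D) = exp(−0.000052 × 5000) = 0.77105
Parallel (C and D): 1 − (1 − 0.91851)(1 − 0.77105) = 0.98134
Series (A, B, and [0.98134]): 0.79057 × 0.81873 × 0.98134 = 0.635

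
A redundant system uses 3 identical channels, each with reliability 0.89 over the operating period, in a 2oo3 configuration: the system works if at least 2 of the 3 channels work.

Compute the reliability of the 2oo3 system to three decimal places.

0.966

R = Σ_{i=2}^{3} C(3,i) p^i (1−p)^{3−i} with p = 0.89
C(3,2)·0.89^2·0.11^1 = 0.26139
C(3,3)·0.89^3·0.11^0 = 0.70497
Sum = 0.966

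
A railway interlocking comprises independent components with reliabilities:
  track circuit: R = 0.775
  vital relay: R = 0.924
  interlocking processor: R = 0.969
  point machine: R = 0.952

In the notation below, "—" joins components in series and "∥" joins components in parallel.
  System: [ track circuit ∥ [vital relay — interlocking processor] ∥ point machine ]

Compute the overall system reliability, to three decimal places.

Series (vital relay and interlocking processor): 0.92400 × 0.96900 = 0.89536
Parallel (track circuit, [0.89536], and point machine): 1 − (1 − 0.77500)(1 − 0.89536)(1 − 0.95200) = 0.999

0.999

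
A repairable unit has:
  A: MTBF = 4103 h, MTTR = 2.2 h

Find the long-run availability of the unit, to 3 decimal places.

0.999

A(A) = MTBF/(MTBF+MTTR) = 4103/(4103+2.2) = 0.999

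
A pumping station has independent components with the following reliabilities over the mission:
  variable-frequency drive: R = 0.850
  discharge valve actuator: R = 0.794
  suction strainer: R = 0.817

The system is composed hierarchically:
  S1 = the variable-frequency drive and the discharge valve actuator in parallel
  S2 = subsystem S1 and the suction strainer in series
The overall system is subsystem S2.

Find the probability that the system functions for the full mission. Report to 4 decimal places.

0.7918

Parallel (variable-frequency drive and discharge valve actuator): 1 − (1 − 0.850000)(1 − 0.794000) = 0.969100
Series ([0.969100] and suction strainer): 0.969100 × 0.817000 = 0.7918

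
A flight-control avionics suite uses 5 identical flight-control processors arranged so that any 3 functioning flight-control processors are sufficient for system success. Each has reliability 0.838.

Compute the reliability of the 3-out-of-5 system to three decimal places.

R = Σ_{i=3}^{5} C(5,i) p^i (1−p)^{5−i} with p = 0.838
C(5,3)·0.838^3·0.162^2 = 0.15444
C(5,4)·0.838^4·0.162^1 = 0.39945
C(5,5)·0.838^5·0.162^0 = 0.41326
Sum = 0.967

0.967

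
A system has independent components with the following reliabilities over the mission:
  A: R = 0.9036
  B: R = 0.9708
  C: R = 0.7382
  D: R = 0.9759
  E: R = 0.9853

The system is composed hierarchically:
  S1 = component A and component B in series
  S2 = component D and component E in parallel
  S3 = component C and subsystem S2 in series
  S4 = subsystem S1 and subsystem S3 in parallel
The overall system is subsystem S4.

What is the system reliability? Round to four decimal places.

0.9678

Series (A and B): 0.903600 × 0.970800 = 0.877215
Parallel (D and E): 1 − (1 − 0.975900)(1 − 0.985300) = 0.999646
Series (C and [0.999646]): 0.738200 × 0.999646 = 0.737939
Parallel ([0.877215] and [0.737939]): 1 − (1 − 0.877215)(1 − 0.737939) = 0.9678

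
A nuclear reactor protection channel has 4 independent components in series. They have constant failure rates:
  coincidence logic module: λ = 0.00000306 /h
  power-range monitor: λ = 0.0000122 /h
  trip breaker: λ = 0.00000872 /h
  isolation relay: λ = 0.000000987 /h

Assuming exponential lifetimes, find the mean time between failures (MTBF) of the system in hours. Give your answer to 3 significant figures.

Series of exponential components: λ_sys = Σ λ_i
λ_sys = 0.00000306 + 0.0000122 + 0.00000872 + 0.000000987 = 2.4967e-05 /h
MTBF = 1 / λ_sys = 40100 h

40100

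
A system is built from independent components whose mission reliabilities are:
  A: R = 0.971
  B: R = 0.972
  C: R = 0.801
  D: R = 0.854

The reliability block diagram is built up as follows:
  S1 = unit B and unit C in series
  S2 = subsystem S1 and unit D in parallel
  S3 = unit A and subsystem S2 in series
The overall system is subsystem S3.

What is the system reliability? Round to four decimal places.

0.9396

Series (B and C): 0.972000 × 0.801000 = 0.778572
Parallel ([0.778572] and D): 1 − (1 − 0.778572)(1 − 0.854000) = 0.967672
Series (A and [0.967672]): 0.971000 × 0.967672 = 0.9396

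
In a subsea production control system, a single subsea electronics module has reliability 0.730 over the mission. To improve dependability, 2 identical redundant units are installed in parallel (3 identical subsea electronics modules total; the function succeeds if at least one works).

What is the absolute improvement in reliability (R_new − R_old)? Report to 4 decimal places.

R_before = 0.730
R_after = 1 − (1 − 0.730)^3 = 0.9803
ΔR = 0.9803 − 0.730 = 0.2503

0.2503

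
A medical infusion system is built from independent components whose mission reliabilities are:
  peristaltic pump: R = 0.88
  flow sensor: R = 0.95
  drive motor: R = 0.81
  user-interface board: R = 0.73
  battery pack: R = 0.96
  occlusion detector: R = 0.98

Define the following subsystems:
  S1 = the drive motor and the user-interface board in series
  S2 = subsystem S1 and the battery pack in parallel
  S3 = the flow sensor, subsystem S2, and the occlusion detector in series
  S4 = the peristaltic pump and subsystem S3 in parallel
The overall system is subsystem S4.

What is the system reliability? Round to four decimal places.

Series (drive motor and user-interface board): 0.810000 × 0.730000 = 0.591300
Parallel ([0.591300] and battery pack): 1 − (1 − 0.591300)(1 − 0.960000) = 0.983652
Series (flow sensor, [0.983652], and occlusion detector): 0.950000 × 0.983652 × 0.980000 = 0.915780
Parallel (peristaltic pump and [0.915780]): 1 − (1 − 0.880000)(1 − 0.915780) = 0.9899

0.9899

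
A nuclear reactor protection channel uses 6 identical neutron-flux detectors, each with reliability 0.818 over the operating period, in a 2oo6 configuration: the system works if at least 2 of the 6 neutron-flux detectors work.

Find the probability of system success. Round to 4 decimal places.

R = Σ_{i=2}^{6} C(6,i) p^i (1−p)^{6−i} with p = 0.818
C(6,2)·0.818^2·0.182^4 = 0.011012
C(6,3)·0.818^3·0.182^3 = 0.065994
C(6,4)·0.818^4·0.182^2 = 0.222458
C(6,5)·0.818^5·0.182^1 = 0.399935
C(6,6)·0.818^6·0.182^0 = 0.299585
Sum = 0.9990

0.9990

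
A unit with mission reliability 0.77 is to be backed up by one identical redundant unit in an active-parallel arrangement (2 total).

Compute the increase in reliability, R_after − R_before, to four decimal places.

R_before = 0.77
R_after = 1 − (1 − 0.77)^2 = 0.9471
ΔR = 0.9471 − 0.77 = 0.1771

0.1771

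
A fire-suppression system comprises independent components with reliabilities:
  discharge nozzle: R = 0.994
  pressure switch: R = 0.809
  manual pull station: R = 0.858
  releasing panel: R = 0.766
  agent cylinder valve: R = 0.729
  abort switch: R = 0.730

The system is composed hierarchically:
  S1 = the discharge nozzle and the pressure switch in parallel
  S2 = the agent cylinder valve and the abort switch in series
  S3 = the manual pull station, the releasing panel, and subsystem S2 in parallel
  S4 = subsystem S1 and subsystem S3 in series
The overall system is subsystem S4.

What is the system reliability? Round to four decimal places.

Parallel (discharge nozzle and pressure switch): 1 − (1 − 0.994000)(1 − 0.809000) = 0.998854
Series (agent cylinder valve and abort switch): 0.729000 × 0.730000 = 0.532170
Parallel (manual pull station, releasing panel, and [0.532170]): 1 − (1 − 0.858000)(1 − 0.766000)(1 − 0.532170) = 0.984455
Series ([0.998854] and [0.984455]): 0.998854 × 0.984455 = 0.9833

0.9833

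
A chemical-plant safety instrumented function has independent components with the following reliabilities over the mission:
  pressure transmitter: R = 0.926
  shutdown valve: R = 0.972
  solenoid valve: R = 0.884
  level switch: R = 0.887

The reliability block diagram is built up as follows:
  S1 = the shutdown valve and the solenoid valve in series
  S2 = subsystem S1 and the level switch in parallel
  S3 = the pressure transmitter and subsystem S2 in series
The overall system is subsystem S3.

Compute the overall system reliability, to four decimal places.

Series (shutdown valve and solenoid valve): 0.972000 × 0.884000 = 0.859248
Parallel ([0.859248] and level switch): 1 − (1 − 0.859248)(1 − 0.887000) = 0.984095
Series (pressure transmitter and [0.984095]): 0.926000 × 0.984095 = 0.9113

0.9113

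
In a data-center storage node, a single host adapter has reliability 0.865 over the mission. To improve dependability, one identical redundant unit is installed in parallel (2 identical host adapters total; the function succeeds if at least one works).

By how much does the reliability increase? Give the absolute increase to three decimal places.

0.117

R_before = 0.865
R_after = 1 − (1 − 0.865)^2 = 0.982
ΔR = 0.982 − 0.865 = 0.117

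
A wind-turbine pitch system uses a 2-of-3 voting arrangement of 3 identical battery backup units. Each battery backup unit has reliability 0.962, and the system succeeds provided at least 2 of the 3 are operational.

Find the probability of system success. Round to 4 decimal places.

R = Σ_{i=2}^{3} C(3,i) p^i (1−p)^{3−i} with p = 0.962
C(3,2)·0.962^2·0.038^1 = 0.105501
C(3,3)·0.962^3·0.038^0 = 0.890277
Sum = 0.9958

0.9958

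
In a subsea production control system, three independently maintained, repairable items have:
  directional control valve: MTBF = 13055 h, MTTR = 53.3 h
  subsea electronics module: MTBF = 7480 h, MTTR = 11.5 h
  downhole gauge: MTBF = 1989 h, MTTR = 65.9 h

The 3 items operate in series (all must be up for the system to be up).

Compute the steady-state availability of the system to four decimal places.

0.9625

A(directional control valve) = MTBF/(MTBF+MTTR) = 13055/(13055+53.3) = 0.995934
A(subsea electronics module) = MTBF/(MTBF+MTTR) = 7480/(7480+11.5) = 0.998465
A(downhole gauge) = MTBF/(MTBF+MTTR) = 1989/(1989+65.9) = 0.967930
Series availability: 0.995934 × 0.998465 × 0.967930 = 0.9625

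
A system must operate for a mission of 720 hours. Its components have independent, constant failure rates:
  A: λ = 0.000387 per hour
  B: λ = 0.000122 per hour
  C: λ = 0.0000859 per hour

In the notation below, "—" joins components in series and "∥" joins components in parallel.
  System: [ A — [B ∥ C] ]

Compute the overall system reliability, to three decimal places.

R(A) = exp(−0.000387 × 720) = 0.75681
R(B) = exp(−0.000122 × 720) = 0.91591
R(C) = exp(−0.0000859 × 720) = 0.94003
Parallel (B and C): 1 − (1 − 0.91591)(1 − 0.94003) = 0.99496
Series (A and [0.99496]): 0.75681 × 0.99496 = 0.753

0.753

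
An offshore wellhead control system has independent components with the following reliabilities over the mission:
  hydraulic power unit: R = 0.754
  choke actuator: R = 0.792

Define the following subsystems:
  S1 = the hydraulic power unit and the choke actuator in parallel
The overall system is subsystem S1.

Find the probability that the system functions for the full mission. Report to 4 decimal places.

0.9488

Parallel (hydraulic power unit and choke actuator): 1 − (1 − 0.754000)(1 − 0.792000) = 0.9488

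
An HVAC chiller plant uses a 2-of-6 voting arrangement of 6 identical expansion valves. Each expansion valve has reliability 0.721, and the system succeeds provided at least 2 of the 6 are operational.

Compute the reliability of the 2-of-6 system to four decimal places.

R = Σ_{i=2}^{6} C(6,i) p^i (1−p)^{6−i} with p = 0.721
C(6,2)·0.721^2·0.279^4 = 0.047247
C(6,3)·0.721^3·0.279^3 = 0.162798
C(6,4)·0.721^4·0.279^2 = 0.315530
C(6,5)·0.721^5·0.279^1 = 0.326161
C(6,6)·0.721^6·0.279^0 = 0.140479
Sum = 0.9922

0.9922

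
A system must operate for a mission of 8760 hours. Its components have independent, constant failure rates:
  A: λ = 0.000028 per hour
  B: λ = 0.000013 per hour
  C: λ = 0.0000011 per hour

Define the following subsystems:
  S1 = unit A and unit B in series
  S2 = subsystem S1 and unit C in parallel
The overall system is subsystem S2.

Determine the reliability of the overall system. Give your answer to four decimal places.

R(A) = exp(−0.000028 × 8760) = 0.782485
R(B) = exp(−0.000013 × 8760) = 0.892365
R(C) = exp(−0.0000011 × 8760) = 0.990410
Series (A and B): 0.782485 × 0.892365 = 0.698262
Parallel ([0.698262] and C): 1 − (1 − 0.698262)(1 − 0.990410) = 0.9971

0.9971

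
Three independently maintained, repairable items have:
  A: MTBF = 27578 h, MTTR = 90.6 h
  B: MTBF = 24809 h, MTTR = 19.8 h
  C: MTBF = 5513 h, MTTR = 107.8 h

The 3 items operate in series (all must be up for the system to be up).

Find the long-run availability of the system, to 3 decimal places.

A(A) = MTBF/(MTBF+MTTR) = 27578/(27578+90.6) = 0.996726
A(B) = MTBF/(MTBF+MTTR) = 24809/(24809+19.8) = 0.999203
A(C) = MTBF/(MTBF+MTTR) = 5513/(5513+107.8) = 0.980821
Series availability: 0.996726 × 0.999203 × 0.980821 = 0.977

0.977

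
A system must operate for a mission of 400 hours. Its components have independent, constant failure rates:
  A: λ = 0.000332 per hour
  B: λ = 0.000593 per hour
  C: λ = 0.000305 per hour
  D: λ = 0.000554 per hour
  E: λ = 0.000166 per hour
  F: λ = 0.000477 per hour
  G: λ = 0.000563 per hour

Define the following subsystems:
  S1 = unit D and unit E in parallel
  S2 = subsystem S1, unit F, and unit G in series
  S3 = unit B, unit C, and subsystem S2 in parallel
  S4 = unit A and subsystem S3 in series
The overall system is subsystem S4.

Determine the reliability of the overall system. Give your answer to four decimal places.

0.8682

R(A) = exp(−0.000332 × 400) = 0.875640
R(B) = exp(−0.000593 × 400) = 0.788834
R(C) = exp(−0.000305 × 400) = 0.885148
R(D) = exp(−0.000554 × 400) = 0.801236
R(E) = exp(−0.000166 × 400) = 0.935756
R(F) = exp(−0.000477 × 400) = 0.826298
R(G) = exp(−0.000563 × 400) = 0.798357
Parallel (D and E): 1 − (1 − 0.801236)(1 − 0.935756) = 0.987231
Series ([0.987231], F, and G): 0.987231 × 0.826298 × 0.798357 = 0.651257
Parallel (B, C, and [0.651257]): 1 − (1 − 0.788834)(1 − 0.885148)(1 − 0.651257) = 0.991542
Series (A and [0.991542]): 0.875640 × 0.991542 = 0.8682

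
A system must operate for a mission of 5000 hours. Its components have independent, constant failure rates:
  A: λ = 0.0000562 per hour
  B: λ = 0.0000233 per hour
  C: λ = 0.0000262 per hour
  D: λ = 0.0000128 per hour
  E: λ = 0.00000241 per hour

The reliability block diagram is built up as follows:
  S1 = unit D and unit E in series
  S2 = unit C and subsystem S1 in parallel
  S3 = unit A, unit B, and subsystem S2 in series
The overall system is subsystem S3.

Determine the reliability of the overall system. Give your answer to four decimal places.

0.6660

R(A) = exp(−0.0000562 × 5000) = 0.755028
R(B) = exp(−0.0000233 × 5000) = 0.890030
R(C) = exp(−0.0000262 × 5000) = 0.877218
R(D) = exp(−0.0000128 × 5000) = 0.938005
R(E) = exp(−0.00000241 × 5000) = 0.988022
Series (D and E): 0.938005 × 0.988022 = 0.926770
Parallel (C and [0.926770]): 1 − (1 − 0.877218)(1 − 0.926770) = 0.991009
Series (A, B, and [0.991009]): 0.755028 × 0.890030 × 0.991009 = 0.6660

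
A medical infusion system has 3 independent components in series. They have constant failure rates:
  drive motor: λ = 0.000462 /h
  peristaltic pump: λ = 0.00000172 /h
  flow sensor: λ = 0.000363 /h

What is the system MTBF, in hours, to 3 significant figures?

Series of exponential components: λ_sys = Σ λ_i
λ_sys = 0.000462 + 0.00000172 + 0.000363 = 8.2672e-04 /h
MTBF = 1 / λ_sys = 1210 h

1210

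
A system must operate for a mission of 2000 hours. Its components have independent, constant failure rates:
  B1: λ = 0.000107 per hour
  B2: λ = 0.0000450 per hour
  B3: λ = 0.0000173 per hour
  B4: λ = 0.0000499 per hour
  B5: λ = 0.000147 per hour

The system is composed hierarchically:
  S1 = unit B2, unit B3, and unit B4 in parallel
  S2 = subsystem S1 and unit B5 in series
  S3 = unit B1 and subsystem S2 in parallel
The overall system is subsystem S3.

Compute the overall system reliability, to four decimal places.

R(B1) = exp(−0.000107 × 2000) = 0.807348
R(B2) = exp(−0.0000450 × 2000) = 0.913931
R(B3) = exp(−0.0000173 × 2000) = 0.965992
R(B4) = exp(−0.0000499 × 2000) = 0.905018
R(B5) = exp(−0.000147 × 2000) = 0.745276
Parallel (B2, B3, and B4): 1 − (1 − 0.913931)(1 − 0.965992)(1 − 0.905018) = 0.999722
Series ([0.999722] and B5): 0.999722 × 0.745276 = 0.745069
Parallel (B1 and [0.745069]): 1 − (1 − 0.807348)(1 − 0.745069) = 0.9509

0.9509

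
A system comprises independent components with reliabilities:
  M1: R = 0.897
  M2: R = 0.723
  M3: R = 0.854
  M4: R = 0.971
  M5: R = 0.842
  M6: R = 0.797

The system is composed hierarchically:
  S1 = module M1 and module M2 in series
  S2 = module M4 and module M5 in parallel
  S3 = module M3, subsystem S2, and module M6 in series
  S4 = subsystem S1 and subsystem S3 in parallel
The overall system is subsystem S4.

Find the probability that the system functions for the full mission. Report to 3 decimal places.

Series (M1 and M2): 0.89700 × 0.72300 = 0.64853
Parallel (M4 and M5): 1 − (1 − 0.97100)(1 − 0.84200) = 0.99542
Series (M3, [0.99542], and M6): 0.85400 × 0.99542 × 0.79700 = 0.67752
Parallel ([0.64853] and [0.67752]): 1 − (1 − 0.64853)(1 − 0.67752) = 0.887

0.887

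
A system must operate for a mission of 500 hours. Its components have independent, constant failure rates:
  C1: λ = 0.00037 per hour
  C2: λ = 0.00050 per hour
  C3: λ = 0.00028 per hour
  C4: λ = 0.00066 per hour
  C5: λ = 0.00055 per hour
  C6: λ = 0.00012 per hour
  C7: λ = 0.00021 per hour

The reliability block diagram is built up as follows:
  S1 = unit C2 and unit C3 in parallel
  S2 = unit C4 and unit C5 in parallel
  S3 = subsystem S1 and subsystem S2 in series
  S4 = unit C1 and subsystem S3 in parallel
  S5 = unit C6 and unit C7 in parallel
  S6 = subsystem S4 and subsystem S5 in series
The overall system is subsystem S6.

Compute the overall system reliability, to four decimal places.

0.9783

R(C1) = exp(−0.00037 × 500) = 0.831104
R(C2) = exp(−0.00050 × 500) = 0.778801
R(C3) = exp(−0.00028 × 500) = 0.869358
R(C4) = exp(−0.00066 × 500) = 0.718924
R(C5) = exp(−0.00055 × 500) = 0.759572
R(C6) = exp(−0.00012 × 500) = 0.941765
R(C7) = exp(−0.00021 × 500) = 0.900325
Parallel (C2 and C3): 1 − (1 − 0.778801)(1 − 0.869358) = 0.971102
Parallel (C4 and C5): 1 − (1 − 0.718924)(1 − 0.759572) = 0.932421
Series ([0.971102] and [0.932421]): 0.971102 × 0.932421 = 0.905476
Parallel (C1 and [0.905476]): 1 − (1 − 0.831104)(1 − 0.905476) = 0.984035
Parallel (C6 and C7): 1 − (1 − 0.941765)(1 − 0.900325) = 0.994195
Series ([0.984035] and [0.994195]): 0.984035 × 0.994195 = 0.9783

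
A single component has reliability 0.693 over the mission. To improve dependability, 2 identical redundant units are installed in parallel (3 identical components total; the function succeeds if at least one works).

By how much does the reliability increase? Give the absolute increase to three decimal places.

R_before = 0.693
R_after = 1 − (1 − 0.693)^3 = 0.971
ΔR = 0.971 − 0.693 = 0.278

0.278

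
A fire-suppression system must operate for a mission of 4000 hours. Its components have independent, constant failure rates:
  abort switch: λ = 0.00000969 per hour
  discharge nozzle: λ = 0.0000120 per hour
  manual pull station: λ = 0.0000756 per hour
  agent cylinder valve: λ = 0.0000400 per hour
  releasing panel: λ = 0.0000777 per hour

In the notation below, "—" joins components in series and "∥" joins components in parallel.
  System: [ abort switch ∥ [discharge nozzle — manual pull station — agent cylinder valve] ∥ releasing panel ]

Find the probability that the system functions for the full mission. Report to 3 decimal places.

R(abort switch) = exp(−0.00000969 × 4000) = 0.96198
R(discharge nozzle) = exp(−0.0000120 × 4000) = 0.95313
R(manual pull station) = exp(−0.0000756 × 4000) = 0.73904
R(agent cylinder valve) = exp(−0.0000400 × 4000) = 0.85214
R(releasing panel) = exp(−0.0000777 × 4000) = 0.73286
Series (discharge nozzle, manual pull station, and agent cylinder valve): 0.95313 × 0.73904 × 0.85214 = 0.60025
Parallel (abort switch, [0.60025], and releasing panel): 1 − (1 − 0.96198)(1 − 0.60025)(1 − 0.73286) = 0.996

0.996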